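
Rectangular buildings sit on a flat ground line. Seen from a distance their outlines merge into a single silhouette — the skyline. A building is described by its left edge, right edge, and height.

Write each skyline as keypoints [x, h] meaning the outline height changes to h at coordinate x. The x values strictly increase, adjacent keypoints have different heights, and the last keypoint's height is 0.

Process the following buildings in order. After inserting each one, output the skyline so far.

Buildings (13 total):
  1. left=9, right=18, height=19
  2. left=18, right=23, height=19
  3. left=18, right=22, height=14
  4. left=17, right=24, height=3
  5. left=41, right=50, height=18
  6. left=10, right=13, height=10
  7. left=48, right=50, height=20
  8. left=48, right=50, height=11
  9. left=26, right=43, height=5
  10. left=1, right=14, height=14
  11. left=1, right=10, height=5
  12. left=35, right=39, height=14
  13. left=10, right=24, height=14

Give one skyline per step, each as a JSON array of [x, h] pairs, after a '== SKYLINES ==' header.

== SKYLINES ==
[[9,19],[18,0]]
[[9,19],[23,0]]
[[9,19],[23,0]]
[[9,19],[23,3],[24,0]]
[[9,19],[23,3],[24,0],[41,18],[50,0]]
[[9,19],[23,3],[24,0],[41,18],[50,0]]
[[9,19],[23,3],[24,0],[41,18],[48,20],[50,0]]
[[9,19],[23,3],[24,0],[41,18],[48,20],[50,0]]
[[9,19],[23,3],[24,0],[26,5],[41,18],[48,20],[50,0]]
[[1,14],[9,19],[23,3],[24,0],[26,5],[41,18],[48,20],[50,0]]
[[1,14],[9,19],[23,3],[24,0],[26,5],[41,18],[48,20],[50,0]]
[[1,14],[9,19],[23,3],[24,0],[26,5],[35,14],[39,5],[41,18],[48,20],[50,0]]
[[1,14],[9,19],[23,14],[24,0],[26,5],[35,14],[39,5],[41,18],[48,20],[50,0]]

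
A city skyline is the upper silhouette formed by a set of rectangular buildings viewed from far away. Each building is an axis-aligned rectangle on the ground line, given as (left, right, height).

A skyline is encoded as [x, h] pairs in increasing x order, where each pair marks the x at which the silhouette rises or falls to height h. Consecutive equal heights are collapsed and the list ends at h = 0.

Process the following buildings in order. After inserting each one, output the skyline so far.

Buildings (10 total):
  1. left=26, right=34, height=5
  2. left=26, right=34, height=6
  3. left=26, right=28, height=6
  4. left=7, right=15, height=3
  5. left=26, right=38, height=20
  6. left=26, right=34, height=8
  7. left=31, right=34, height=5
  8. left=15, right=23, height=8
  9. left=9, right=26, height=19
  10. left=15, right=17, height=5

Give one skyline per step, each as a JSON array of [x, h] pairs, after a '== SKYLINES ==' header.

== SKYLINES ==
[[26,5],[34,0]]
[[26,6],[34,0]]
[[26,6],[34,0]]
[[7,3],[15,0],[26,6],[34,0]]
[[7,3],[15,0],[26,20],[38,0]]
[[7,3],[15,0],[26,20],[38,0]]
[[7,3],[15,0],[26,20],[38,0]]
[[7,3],[15,8],[23,0],[26,20],[38,0]]
[[7,3],[9,19],[26,20],[38,0]]
[[7,3],[9,19],[26,20],[38,0]]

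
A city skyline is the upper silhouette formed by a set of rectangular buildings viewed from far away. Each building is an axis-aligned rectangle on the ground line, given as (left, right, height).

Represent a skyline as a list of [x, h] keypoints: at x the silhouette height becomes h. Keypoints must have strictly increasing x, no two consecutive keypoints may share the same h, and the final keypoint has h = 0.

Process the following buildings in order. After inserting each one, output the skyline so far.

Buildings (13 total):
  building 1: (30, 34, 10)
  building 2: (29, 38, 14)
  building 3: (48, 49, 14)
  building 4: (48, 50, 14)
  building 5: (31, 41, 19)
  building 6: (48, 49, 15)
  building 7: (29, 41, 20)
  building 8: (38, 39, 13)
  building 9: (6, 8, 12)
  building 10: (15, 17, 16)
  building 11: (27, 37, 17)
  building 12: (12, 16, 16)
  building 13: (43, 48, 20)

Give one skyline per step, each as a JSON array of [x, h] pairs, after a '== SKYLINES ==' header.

== SKYLINES ==
[[30,10],[34,0]]
[[29,14],[38,0]]
[[29,14],[38,0],[48,14],[49,0]]
[[29,14],[38,0],[48,14],[50,0]]
[[29,14],[31,19],[41,0],[48,14],[50,0]]
[[29,14],[31,19],[41,0],[48,15],[49,14],[50,0]]
[[29,20],[41,0],[48,15],[49,14],[50,0]]
[[29,20],[41,0],[48,15],[49,14],[50,0]]
[[6,12],[8,0],[29,20],[41,0],[48,15],[49,14],[50,0]]
[[6,12],[8,0],[15,16],[17,0],[29,20],[41,0],[48,15],[49,14],[50,0]]
[[6,12],[8,0],[15,16],[17,0],[27,17],[29,20],[41,0],[48,15],[49,14],[50,0]]
[[6,12],[8,0],[12,16],[17,0],[27,17],[29,20],[41,0],[48,15],[49,14],[50,0]]
[[6,12],[8,0],[12,16],[17,0],[27,17],[29,20],[41,0],[43,20],[48,15],[49,14],[50,0]]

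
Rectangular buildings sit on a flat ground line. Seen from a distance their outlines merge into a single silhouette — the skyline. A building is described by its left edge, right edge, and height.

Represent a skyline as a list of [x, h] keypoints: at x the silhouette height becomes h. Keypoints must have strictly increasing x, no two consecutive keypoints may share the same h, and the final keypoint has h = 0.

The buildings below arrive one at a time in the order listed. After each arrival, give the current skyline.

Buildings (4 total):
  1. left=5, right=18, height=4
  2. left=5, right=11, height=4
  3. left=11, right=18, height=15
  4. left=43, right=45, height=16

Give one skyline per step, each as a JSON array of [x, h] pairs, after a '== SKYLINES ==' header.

== SKYLINES ==
[[5,4],[18,0]]
[[5,4],[18,0]]
[[5,4],[11,15],[18,0]]
[[5,4],[11,15],[18,0],[43,16],[45,0]]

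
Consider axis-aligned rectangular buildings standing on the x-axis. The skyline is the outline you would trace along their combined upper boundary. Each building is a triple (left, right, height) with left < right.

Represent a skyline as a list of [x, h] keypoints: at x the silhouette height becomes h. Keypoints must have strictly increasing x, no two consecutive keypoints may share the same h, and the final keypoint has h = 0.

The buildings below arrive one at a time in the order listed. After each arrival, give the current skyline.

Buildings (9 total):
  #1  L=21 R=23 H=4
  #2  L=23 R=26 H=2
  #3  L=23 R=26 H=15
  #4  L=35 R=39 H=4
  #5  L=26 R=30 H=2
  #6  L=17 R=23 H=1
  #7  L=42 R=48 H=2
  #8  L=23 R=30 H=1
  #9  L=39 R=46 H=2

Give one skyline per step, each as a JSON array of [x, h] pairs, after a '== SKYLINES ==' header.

== SKYLINES ==
[[21,4],[23,0]]
[[21,4],[23,2],[26,0]]
[[21,4],[23,15],[26,0]]
[[21,4],[23,15],[26,0],[35,4],[39,0]]
[[21,4],[23,15],[26,2],[30,0],[35,4],[39,0]]
[[17,1],[21,4],[23,15],[26,2],[30,0],[35,4],[39,0]]
[[17,1],[21,4],[23,15],[26,2],[30,0],[35,4],[39,0],[42,2],[48,0]]
[[17,1],[21,4],[23,15],[26,2],[30,0],[35,4],[39,0],[42,2],[48,0]]
[[17,1],[21,4],[23,15],[26,2],[30,0],[35,4],[39,2],[48,0]]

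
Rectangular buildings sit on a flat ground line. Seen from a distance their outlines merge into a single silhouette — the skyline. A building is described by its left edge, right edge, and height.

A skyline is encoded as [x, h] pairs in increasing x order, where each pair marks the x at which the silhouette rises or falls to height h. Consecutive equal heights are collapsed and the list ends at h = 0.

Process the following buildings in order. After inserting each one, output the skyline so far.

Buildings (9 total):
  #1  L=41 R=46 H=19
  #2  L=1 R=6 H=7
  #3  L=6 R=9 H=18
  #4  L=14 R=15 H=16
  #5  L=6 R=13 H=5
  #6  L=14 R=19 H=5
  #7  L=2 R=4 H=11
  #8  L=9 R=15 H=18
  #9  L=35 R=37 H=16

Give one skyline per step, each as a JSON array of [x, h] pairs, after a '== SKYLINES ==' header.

== SKYLINES ==
[[41,19],[46,0]]
[[1,7],[6,0],[41,19],[46,0]]
[[1,7],[6,18],[9,0],[41,19],[46,0]]
[[1,7],[6,18],[9,0],[14,16],[15,0],[41,19],[46,0]]
[[1,7],[6,18],[9,5],[13,0],[14,16],[15,0],[41,19],[46,0]]
[[1,7],[6,18],[9,5],[13,0],[14,16],[15,5],[19,0],[41,19],[46,0]]
[[1,7],[2,11],[4,7],[6,18],[9,5],[13,0],[14,16],[15,5],[19,0],[41,19],[46,0]]
[[1,7],[2,11],[4,7],[6,18],[15,5],[19,0],[41,19],[46,0]]
[[1,7],[2,11],[4,7],[6,18],[15,5],[19,0],[35,16],[37,0],[41,19],[46,0]]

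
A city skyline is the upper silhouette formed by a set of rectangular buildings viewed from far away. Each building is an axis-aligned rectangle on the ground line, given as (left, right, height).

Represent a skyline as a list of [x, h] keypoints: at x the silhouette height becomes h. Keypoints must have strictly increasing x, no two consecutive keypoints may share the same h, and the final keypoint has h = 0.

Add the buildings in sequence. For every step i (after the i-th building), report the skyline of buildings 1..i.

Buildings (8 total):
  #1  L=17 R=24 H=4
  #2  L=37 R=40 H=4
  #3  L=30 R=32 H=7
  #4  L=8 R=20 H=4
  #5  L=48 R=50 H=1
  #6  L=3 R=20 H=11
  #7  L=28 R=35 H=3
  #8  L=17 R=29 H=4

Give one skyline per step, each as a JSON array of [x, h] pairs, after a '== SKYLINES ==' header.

== SKYLINES ==
[[17,4],[24,0]]
[[17,4],[24,0],[37,4],[40,0]]
[[17,4],[24,0],[30,7],[32,0],[37,4],[40,0]]
[[8,4],[24,0],[30,7],[32,0],[37,4],[40,0]]
[[8,4],[24,0],[30,7],[32,0],[37,4],[40,0],[48,1],[50,0]]
[[3,11],[20,4],[24,0],[30,7],[32,0],[37,4],[40,0],[48,1],[50,0]]
[[3,11],[20,4],[24,0],[28,3],[30,7],[32,3],[35,0],[37,4],[40,0],[48,1],[50,0]]
[[3,11],[20,4],[29,3],[30,7],[32,3],[35,0],[37,4],[40,0],[48,1],[50,0]]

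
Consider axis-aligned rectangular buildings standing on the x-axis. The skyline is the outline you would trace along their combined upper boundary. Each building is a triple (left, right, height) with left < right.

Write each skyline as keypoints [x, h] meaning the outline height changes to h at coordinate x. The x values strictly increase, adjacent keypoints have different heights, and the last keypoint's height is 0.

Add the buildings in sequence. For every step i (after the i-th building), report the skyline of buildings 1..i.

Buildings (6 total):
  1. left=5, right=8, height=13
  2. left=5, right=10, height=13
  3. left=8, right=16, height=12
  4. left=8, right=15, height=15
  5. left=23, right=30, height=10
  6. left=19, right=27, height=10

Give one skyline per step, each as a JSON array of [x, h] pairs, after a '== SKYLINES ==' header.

== SKYLINES ==
[[5,13],[8,0]]
[[5,13],[10,0]]
[[5,13],[10,12],[16,0]]
[[5,13],[8,15],[15,12],[16,0]]
[[5,13],[8,15],[15,12],[16,0],[23,10],[30,0]]
[[5,13],[8,15],[15,12],[16,0],[19,10],[30,0]]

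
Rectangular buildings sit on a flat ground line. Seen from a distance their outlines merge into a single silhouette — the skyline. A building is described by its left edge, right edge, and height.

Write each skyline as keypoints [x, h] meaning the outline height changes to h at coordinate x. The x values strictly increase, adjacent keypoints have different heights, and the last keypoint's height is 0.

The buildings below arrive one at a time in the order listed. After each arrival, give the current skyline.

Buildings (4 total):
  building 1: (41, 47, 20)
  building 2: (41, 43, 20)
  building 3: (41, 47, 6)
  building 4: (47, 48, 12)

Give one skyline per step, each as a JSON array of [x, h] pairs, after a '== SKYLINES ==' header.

== SKYLINES ==
[[41,20],[47,0]]
[[41,20],[47,0]]
[[41,20],[47,0]]
[[41,20],[47,12],[48,0]]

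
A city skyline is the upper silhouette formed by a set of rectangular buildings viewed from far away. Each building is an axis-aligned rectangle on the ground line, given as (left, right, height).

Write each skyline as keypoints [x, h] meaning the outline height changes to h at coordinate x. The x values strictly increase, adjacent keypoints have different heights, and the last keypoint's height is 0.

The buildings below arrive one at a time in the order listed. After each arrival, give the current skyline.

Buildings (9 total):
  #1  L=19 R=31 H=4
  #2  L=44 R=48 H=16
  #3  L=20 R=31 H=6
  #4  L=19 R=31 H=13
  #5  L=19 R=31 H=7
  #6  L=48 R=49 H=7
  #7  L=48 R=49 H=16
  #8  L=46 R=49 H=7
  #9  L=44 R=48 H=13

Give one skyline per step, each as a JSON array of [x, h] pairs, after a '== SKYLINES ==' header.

== SKYLINES ==
[[19,4],[31,0]]
[[19,4],[31,0],[44,16],[48,0]]
[[19,4],[20,6],[31,0],[44,16],[48,0]]
[[19,13],[31,0],[44,16],[48,0]]
[[19,13],[31,0],[44,16],[48,0]]
[[19,13],[31,0],[44,16],[48,7],[49,0]]
[[19,13],[31,0],[44,16],[49,0]]
[[19,13],[31,0],[44,16],[49,0]]
[[19,13],[31,0],[44,16],[49,0]]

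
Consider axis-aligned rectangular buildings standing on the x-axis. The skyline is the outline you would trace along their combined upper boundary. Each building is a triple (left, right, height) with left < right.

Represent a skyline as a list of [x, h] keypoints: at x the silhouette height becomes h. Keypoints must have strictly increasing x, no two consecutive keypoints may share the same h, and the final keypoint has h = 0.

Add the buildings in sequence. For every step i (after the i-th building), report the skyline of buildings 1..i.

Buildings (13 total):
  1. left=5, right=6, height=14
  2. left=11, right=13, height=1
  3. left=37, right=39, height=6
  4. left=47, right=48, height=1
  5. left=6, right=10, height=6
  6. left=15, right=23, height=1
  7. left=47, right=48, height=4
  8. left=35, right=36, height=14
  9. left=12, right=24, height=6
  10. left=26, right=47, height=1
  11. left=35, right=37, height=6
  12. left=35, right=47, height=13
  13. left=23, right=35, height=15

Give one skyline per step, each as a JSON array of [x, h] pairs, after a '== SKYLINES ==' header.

== SKYLINES ==
[[5,14],[6,0]]
[[5,14],[6,0],[11,1],[13,0]]
[[5,14],[6,0],[11,1],[13,0],[37,6],[39,0]]
[[5,14],[6,0],[11,1],[13,0],[37,6],[39,0],[47,1],[48,0]]
[[5,14],[6,6],[10,0],[11,1],[13,0],[37,6],[39,0],[47,1],[48,0]]
[[5,14],[6,6],[10,0],[11,1],[13,0],[15,1],[23,0],[37,6],[39,0],[47,1],[48,0]]
[[5,14],[6,6],[10,0],[11,1],[13,0],[15,1],[23,0],[37,6],[39,0],[47,4],[48,0]]
[[5,14],[6,6],[10,0],[11,1],[13,0],[15,1],[23,0],[35,14],[36,0],[37,6],[39,0],[47,4],[48,0]]
[[5,14],[6,6],[10,0],[11,1],[12,6],[24,0],[35,14],[36,0],[37,6],[39,0],[47,4],[48,0]]
[[5,14],[6,6],[10,0],[11,1],[12,6],[24,0],[26,1],[35,14],[36,1],[37,6],[39,1],[47,4],[48,0]]
[[5,14],[6,6],[10,0],[11,1],[12,6],[24,0],[26,1],[35,14],[36,6],[39,1],[47,4],[48,0]]
[[5,14],[6,6],[10,0],[11,1],[12,6],[24,0],[26,1],[35,14],[36,13],[47,4],[48,0]]
[[5,14],[6,6],[10,0],[11,1],[12,6],[23,15],[35,14],[36,13],[47,4],[48,0]]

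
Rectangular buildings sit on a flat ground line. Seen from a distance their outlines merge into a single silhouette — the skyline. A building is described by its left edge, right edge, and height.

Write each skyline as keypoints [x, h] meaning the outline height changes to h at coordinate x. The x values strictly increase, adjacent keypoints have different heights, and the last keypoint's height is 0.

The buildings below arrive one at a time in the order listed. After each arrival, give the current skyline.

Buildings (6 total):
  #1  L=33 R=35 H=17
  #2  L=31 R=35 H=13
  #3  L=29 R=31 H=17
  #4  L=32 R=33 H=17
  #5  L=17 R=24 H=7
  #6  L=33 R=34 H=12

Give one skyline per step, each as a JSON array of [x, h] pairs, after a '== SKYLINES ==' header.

== SKYLINES ==
[[33,17],[35,0]]
[[31,13],[33,17],[35,0]]
[[29,17],[31,13],[33,17],[35,0]]
[[29,17],[31,13],[32,17],[35,0]]
[[17,7],[24,0],[29,17],[31,13],[32,17],[35,0]]
[[17,7],[24,0],[29,17],[31,13],[32,17],[35,0]]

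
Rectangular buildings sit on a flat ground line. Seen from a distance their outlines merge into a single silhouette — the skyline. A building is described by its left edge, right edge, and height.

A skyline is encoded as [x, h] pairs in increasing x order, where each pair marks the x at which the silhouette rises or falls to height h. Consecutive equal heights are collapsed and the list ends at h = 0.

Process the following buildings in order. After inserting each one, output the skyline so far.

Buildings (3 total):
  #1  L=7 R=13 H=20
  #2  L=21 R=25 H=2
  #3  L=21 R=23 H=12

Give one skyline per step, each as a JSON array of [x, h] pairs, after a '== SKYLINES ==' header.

== SKYLINES ==
[[7,20],[13,0]]
[[7,20],[13,0],[21,2],[25,0]]
[[7,20],[13,0],[21,12],[23,2],[25,0]]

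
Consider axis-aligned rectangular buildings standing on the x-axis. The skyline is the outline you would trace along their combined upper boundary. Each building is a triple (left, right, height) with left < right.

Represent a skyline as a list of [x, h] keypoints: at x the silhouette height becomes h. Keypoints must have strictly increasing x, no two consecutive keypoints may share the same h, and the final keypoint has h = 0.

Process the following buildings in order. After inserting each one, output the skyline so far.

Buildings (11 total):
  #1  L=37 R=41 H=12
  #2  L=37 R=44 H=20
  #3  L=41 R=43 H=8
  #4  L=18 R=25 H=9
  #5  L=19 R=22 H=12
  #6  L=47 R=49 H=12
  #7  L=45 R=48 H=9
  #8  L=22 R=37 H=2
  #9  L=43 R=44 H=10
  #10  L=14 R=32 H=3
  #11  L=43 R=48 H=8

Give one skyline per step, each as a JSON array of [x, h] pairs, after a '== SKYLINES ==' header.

== SKYLINES ==
[[37,12],[41,0]]
[[37,20],[44,0]]
[[37,20],[44,0]]
[[18,9],[25,0],[37,20],[44,0]]
[[18,9],[19,12],[22,9],[25,0],[37,20],[44,0]]
[[18,9],[19,12],[22,9],[25,0],[37,20],[44,0],[47,12],[49,0]]
[[18,9],[19,12],[22,9],[25,0],[37,20],[44,0],[45,9],[47,12],[49,0]]
[[18,9],[19,12],[22,9],[25,2],[37,20],[44,0],[45,9],[47,12],[49,0]]
[[18,9],[19,12],[22,9],[25,2],[37,20],[44,0],[45,9],[47,12],[49,0]]
[[14,3],[18,9],[19,12],[22,9],[25,3],[32,2],[37,20],[44,0],[45,9],[47,12],[49,0]]
[[14,3],[18,9],[19,12],[22,9],[25,3],[32,2],[37,20],[44,8],[45,9],[47,12],[49,0]]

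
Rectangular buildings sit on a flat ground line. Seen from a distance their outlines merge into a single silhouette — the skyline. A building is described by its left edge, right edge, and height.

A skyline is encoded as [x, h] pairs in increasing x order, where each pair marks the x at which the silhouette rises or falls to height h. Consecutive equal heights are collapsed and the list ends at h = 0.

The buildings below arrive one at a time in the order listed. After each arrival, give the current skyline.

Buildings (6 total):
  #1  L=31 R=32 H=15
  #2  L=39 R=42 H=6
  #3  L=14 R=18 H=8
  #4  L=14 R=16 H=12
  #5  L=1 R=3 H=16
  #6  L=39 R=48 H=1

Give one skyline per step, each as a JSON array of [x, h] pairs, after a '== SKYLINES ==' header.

== SKYLINES ==
[[31,15],[32,0]]
[[31,15],[32,0],[39,6],[42,0]]
[[14,8],[18,0],[31,15],[32,0],[39,6],[42,0]]
[[14,12],[16,8],[18,0],[31,15],[32,0],[39,6],[42,0]]
[[1,16],[3,0],[14,12],[16,8],[18,0],[31,15],[32,0],[39,6],[42,0]]
[[1,16],[3,0],[14,12],[16,8],[18,0],[31,15],[32,0],[39,6],[42,1],[48,0]]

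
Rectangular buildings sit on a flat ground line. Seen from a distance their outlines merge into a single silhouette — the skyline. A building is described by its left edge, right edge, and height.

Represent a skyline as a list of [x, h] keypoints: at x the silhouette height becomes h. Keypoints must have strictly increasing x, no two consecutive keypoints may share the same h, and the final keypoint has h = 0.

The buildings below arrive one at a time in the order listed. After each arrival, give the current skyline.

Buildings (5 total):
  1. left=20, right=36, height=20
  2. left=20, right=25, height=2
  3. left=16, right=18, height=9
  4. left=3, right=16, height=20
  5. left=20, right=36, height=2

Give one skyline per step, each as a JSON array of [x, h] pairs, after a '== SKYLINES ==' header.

== SKYLINES ==
[[20,20],[36,0]]
[[20,20],[36,0]]
[[16,9],[18,0],[20,20],[36,0]]
[[3,20],[16,9],[18,0],[20,20],[36,0]]
[[3,20],[16,9],[18,0],[20,20],[36,0]]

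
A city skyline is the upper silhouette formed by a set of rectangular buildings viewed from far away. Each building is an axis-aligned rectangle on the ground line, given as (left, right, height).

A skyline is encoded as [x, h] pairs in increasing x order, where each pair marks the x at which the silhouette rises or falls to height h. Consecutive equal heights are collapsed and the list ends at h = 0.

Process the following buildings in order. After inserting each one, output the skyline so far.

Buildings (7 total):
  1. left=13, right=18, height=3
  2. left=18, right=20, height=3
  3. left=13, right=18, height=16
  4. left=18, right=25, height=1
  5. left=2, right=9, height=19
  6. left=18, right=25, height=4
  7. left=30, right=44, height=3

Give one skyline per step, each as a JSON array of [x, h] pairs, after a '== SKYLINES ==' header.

== SKYLINES ==
[[13,3],[18,0]]
[[13,3],[20,0]]
[[13,16],[18,3],[20,0]]
[[13,16],[18,3],[20,1],[25,0]]
[[2,19],[9,0],[13,16],[18,3],[20,1],[25,0]]
[[2,19],[9,0],[13,16],[18,4],[25,0]]
[[2,19],[9,0],[13,16],[18,4],[25,0],[30,3],[44,0]]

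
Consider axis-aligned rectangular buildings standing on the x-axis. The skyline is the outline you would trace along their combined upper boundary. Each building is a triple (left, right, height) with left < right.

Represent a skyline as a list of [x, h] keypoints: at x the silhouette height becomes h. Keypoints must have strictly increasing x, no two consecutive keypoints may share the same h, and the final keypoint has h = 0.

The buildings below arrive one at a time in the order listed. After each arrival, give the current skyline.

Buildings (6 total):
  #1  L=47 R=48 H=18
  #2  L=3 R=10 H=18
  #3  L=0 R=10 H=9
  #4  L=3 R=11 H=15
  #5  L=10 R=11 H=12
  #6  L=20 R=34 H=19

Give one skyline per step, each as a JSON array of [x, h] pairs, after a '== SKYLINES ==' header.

== SKYLINES ==
[[47,18],[48,0]]
[[3,18],[10,0],[47,18],[48,0]]
[[0,9],[3,18],[10,0],[47,18],[48,0]]
[[0,9],[3,18],[10,15],[11,0],[47,18],[48,0]]
[[0,9],[3,18],[10,15],[11,0],[47,18],[48,0]]
[[0,9],[3,18],[10,15],[11,0],[20,19],[34,0],[47,18],[48,0]]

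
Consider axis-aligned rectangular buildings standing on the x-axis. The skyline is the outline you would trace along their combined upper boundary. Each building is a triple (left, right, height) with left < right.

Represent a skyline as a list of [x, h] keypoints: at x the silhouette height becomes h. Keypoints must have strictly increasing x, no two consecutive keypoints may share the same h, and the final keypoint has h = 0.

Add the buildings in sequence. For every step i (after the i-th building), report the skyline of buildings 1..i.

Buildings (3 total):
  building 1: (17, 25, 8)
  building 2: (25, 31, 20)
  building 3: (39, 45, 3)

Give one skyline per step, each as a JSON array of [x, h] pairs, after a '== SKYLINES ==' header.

== SKYLINES ==
[[17,8],[25,0]]
[[17,8],[25,20],[31,0]]
[[17,8],[25,20],[31,0],[39,3],[45,0]]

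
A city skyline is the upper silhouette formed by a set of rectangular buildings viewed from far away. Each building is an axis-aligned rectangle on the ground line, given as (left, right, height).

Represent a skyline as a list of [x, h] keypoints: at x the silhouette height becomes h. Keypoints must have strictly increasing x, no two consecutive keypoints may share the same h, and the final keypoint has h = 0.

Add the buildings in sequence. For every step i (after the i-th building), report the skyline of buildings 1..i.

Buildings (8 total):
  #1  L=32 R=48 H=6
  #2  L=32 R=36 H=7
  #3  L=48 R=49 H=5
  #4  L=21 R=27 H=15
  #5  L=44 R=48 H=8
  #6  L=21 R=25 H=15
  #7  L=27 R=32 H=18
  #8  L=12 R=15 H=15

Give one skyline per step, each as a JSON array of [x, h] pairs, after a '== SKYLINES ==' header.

== SKYLINES ==
[[32,6],[48,0]]
[[32,7],[36,6],[48,0]]
[[32,7],[36,6],[48,5],[49,0]]
[[21,15],[27,0],[32,7],[36,6],[48,5],[49,0]]
[[21,15],[27,0],[32,7],[36,6],[44,8],[48,5],[49,0]]
[[21,15],[27,0],[32,7],[36,6],[44,8],[48,5],[49,0]]
[[21,15],[27,18],[32,7],[36,6],[44,8],[48,5],[49,0]]
[[12,15],[15,0],[21,15],[27,18],[32,7],[36,6],[44,8],[48,5],[49,0]]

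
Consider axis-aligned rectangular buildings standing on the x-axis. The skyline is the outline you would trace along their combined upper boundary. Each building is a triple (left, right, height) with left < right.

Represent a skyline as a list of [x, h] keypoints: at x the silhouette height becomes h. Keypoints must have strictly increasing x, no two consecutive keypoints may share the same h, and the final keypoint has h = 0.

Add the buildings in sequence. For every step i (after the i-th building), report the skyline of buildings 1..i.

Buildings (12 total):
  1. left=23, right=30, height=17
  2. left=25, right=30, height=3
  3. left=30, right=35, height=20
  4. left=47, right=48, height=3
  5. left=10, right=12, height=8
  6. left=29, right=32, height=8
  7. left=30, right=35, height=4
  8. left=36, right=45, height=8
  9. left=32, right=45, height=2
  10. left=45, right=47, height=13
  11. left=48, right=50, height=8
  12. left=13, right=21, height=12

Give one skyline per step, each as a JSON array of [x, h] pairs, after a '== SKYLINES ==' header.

== SKYLINES ==
[[23,17],[30,0]]
[[23,17],[30,0]]
[[23,17],[30,20],[35,0]]
[[23,17],[30,20],[35,0],[47,3],[48,0]]
[[10,8],[12,0],[23,17],[30,20],[35,0],[47,3],[48,0]]
[[10,8],[12,0],[23,17],[30,20],[35,0],[47,3],[48,0]]
[[10,8],[12,0],[23,17],[30,20],[35,0],[47,3],[48,0]]
[[10,8],[12,0],[23,17],[30,20],[35,0],[36,8],[45,0],[47,3],[48,0]]
[[10,8],[12,0],[23,17],[30,20],[35,2],[36,8],[45,0],[47,3],[48,0]]
[[10,8],[12,0],[23,17],[30,20],[35,2],[36,8],[45,13],[47,3],[48,0]]
[[10,8],[12,0],[23,17],[30,20],[35,2],[36,8],[45,13],[47,3],[48,8],[50,0]]
[[10,8],[12,0],[13,12],[21,0],[23,17],[30,20],[35,2],[36,8],[45,13],[47,3],[48,8],[50,0]]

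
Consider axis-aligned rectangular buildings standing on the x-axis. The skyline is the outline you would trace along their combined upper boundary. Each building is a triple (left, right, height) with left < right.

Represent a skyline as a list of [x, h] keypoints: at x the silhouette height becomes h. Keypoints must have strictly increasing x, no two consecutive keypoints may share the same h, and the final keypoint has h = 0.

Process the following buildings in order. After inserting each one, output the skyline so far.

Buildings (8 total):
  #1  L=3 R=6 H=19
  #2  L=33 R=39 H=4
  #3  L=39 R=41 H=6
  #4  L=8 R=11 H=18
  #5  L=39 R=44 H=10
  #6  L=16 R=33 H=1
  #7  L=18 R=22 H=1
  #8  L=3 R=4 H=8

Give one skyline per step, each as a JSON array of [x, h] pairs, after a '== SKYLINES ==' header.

== SKYLINES ==
[[3,19],[6,0]]
[[3,19],[6,0],[33,4],[39,0]]
[[3,19],[6,0],[33,4],[39,6],[41,0]]
[[3,19],[6,0],[8,18],[11,0],[33,4],[39,6],[41,0]]
[[3,19],[6,0],[8,18],[11,0],[33,4],[39,10],[44,0]]
[[3,19],[6,0],[8,18],[11,0],[16,1],[33,4],[39,10],[44,0]]
[[3,19],[6,0],[8,18],[11,0],[16,1],[33,4],[39,10],[44,0]]
[[3,19],[6,0],[8,18],[11,0],[16,1],[33,4],[39,10],[44,0]]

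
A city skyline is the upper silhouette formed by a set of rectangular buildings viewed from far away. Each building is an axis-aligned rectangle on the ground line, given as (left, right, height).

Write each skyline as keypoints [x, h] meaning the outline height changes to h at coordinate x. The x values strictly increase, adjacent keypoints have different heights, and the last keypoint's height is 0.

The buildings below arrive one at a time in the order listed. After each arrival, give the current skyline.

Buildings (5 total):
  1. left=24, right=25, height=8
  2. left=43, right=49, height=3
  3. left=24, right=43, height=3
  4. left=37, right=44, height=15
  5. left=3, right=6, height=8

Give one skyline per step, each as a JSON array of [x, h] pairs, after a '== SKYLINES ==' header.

== SKYLINES ==
[[24,8],[25,0]]
[[24,8],[25,0],[43,3],[49,0]]
[[24,8],[25,3],[49,0]]
[[24,8],[25,3],[37,15],[44,3],[49,0]]
[[3,8],[6,0],[24,8],[25,3],[37,15],[44,3],[49,0]]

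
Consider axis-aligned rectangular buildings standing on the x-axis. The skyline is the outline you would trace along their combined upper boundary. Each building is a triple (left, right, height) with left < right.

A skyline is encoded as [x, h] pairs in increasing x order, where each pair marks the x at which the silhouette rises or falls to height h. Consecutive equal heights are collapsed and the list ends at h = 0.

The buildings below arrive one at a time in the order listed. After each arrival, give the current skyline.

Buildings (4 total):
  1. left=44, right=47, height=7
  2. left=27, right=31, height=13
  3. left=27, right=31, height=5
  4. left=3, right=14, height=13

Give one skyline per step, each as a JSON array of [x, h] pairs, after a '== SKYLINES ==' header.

== SKYLINES ==
[[44,7],[47,0]]
[[27,13],[31,0],[44,7],[47,0]]
[[27,13],[31,0],[44,7],[47,0]]
[[3,13],[14,0],[27,13],[31,0],[44,7],[47,0]]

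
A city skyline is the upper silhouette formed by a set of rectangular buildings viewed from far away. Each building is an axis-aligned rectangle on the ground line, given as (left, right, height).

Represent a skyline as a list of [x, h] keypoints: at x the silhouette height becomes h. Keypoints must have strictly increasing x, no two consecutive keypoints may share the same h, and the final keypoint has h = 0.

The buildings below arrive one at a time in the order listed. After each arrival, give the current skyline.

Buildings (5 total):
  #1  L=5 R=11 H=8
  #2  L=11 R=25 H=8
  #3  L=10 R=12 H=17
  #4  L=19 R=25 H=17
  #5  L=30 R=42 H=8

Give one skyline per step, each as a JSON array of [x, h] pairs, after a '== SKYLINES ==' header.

== SKYLINES ==
[[5,8],[11,0]]
[[5,8],[25,0]]
[[5,8],[10,17],[12,8],[25,0]]
[[5,8],[10,17],[12,8],[19,17],[25,0]]
[[5,8],[10,17],[12,8],[19,17],[25,0],[30,8],[42,0]]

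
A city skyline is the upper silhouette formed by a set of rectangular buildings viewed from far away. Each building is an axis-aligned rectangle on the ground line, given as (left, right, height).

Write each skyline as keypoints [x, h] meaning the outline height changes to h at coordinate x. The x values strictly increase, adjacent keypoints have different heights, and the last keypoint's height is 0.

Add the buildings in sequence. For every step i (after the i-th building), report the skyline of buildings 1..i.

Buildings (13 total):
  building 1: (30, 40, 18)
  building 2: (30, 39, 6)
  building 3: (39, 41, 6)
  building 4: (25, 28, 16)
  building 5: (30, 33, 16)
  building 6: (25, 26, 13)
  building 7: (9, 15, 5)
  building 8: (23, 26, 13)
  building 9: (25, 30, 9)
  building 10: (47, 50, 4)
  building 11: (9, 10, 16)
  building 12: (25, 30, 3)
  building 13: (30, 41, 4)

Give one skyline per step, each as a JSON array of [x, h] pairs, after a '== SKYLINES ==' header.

== SKYLINES ==
[[30,18],[40,0]]
[[30,18],[40,0]]
[[30,18],[40,6],[41,0]]
[[25,16],[28,0],[30,18],[40,6],[41,0]]
[[25,16],[28,0],[30,18],[40,6],[41,0]]
[[25,16],[28,0],[30,18],[40,6],[41,0]]
[[9,5],[15,0],[25,16],[28,0],[30,18],[40,6],[41,0]]
[[9,5],[15,0],[23,13],[25,16],[28,0],[30,18],[40,6],[41,0]]
[[9,5],[15,0],[23,13],[25,16],[28,9],[30,18],[40,6],[41,0]]
[[9,5],[15,0],[23,13],[25,16],[28,9],[30,18],[40,6],[41,0],[47,4],[50,0]]
[[9,16],[10,5],[15,0],[23,13],[25,16],[28,9],[30,18],[40,6],[41,0],[47,4],[50,0]]
[[9,16],[10,5],[15,0],[23,13],[25,16],[28,9],[30,18],[40,6],[41,0],[47,4],[50,0]]
[[9,16],[10,5],[15,0],[23,13],[25,16],[28,9],[30,18],[40,6],[41,0],[47,4],[50,0]]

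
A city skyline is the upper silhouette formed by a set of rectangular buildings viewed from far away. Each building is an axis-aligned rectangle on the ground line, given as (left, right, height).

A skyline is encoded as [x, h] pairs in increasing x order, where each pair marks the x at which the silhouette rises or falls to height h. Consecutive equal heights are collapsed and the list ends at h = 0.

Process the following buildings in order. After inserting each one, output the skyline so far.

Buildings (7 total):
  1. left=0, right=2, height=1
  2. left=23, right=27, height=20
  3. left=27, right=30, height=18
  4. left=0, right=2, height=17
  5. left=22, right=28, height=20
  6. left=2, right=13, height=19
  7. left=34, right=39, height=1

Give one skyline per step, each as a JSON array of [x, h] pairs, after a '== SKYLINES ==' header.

== SKYLINES ==
[[0,1],[2,0]]
[[0,1],[2,0],[23,20],[27,0]]
[[0,1],[2,0],[23,20],[27,18],[30,0]]
[[0,17],[2,0],[23,20],[27,18],[30,0]]
[[0,17],[2,0],[22,20],[28,18],[30,0]]
[[0,17],[2,19],[13,0],[22,20],[28,18],[30,0]]
[[0,17],[2,19],[13,0],[22,20],[28,18],[30,0],[34,1],[39,0]]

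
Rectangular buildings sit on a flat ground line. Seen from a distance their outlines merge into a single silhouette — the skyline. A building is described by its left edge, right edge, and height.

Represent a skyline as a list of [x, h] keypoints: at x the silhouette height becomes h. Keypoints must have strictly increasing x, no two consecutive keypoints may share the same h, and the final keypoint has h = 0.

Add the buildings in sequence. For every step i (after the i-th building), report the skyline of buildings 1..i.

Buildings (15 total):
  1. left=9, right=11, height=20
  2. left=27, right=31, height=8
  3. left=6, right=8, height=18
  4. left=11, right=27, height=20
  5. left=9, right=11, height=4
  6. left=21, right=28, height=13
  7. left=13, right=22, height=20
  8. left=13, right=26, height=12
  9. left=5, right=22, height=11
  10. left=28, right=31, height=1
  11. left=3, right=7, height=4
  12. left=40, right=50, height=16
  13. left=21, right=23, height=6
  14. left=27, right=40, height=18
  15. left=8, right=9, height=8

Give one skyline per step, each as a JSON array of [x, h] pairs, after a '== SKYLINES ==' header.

== SKYLINES ==
[[9,20],[11,0]]
[[9,20],[11,0],[27,8],[31,0]]
[[6,18],[8,0],[9,20],[11,0],[27,8],[31,0]]
[[6,18],[8,0],[9,20],[27,8],[31,0]]
[[6,18],[8,0],[9,20],[27,8],[31,0]]
[[6,18],[8,0],[9,20],[27,13],[28,8],[31,0]]
[[6,18],[8,0],[9,20],[27,13],[28,8],[31,0]]
[[6,18],[8,0],[9,20],[27,13],[28,8],[31,0]]
[[5,11],[6,18],[8,11],[9,20],[27,13],[28,8],[31,0]]
[[5,11],[6,18],[8,11],[9,20],[27,13],[28,8],[31,0]]
[[3,4],[5,11],[6,18],[8,11],[9,20],[27,13],[28,8],[31,0]]
[[3,4],[5,11],[6,18],[8,11],[9,20],[27,13],[28,8],[31,0],[40,16],[50,0]]
[[3,4],[5,11],[6,18],[8,11],[9,20],[27,13],[28,8],[31,0],[40,16],[50,0]]
[[3,4],[5,11],[6,18],[8,11],[9,20],[27,18],[40,16],[50,0]]
[[3,4],[5,11],[6,18],[8,11],[9,20],[27,18],[40,16],[50,0]]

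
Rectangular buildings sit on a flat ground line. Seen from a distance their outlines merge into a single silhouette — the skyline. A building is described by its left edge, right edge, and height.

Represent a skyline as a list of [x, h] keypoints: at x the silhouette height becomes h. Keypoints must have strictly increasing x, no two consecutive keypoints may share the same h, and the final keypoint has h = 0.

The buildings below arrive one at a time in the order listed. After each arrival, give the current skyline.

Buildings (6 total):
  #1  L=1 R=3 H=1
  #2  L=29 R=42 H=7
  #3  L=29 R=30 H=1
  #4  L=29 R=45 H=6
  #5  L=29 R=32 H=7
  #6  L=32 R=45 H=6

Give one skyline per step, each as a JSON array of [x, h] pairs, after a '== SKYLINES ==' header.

== SKYLINES ==
[[1,1],[3,0]]
[[1,1],[3,0],[29,7],[42,0]]
[[1,1],[3,0],[29,7],[42,0]]
[[1,1],[3,0],[29,7],[42,6],[45,0]]
[[1,1],[3,0],[29,7],[42,6],[45,0]]
[[1,1],[3,0],[29,7],[42,6],[45,0]]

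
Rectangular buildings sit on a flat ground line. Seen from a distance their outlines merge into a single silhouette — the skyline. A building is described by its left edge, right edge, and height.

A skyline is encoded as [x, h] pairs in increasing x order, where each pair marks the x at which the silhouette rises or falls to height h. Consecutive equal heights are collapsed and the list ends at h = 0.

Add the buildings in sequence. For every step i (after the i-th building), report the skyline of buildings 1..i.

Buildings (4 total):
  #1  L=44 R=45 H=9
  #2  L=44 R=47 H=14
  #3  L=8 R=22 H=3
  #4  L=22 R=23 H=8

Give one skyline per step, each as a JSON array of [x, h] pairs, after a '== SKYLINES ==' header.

== SKYLINES ==
[[44,9],[45,0]]
[[44,14],[47,0]]
[[8,3],[22,0],[44,14],[47,0]]
[[8,3],[22,8],[23,0],[44,14],[47,0]]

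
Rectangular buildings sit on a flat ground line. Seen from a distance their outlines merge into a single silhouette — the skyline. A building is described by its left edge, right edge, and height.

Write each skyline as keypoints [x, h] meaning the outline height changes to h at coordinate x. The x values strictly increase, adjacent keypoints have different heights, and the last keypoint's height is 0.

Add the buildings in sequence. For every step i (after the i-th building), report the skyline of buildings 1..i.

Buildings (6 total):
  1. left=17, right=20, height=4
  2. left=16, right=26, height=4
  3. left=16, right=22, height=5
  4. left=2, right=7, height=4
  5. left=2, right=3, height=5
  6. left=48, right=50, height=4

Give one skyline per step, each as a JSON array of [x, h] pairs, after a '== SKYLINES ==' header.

== SKYLINES ==
[[17,4],[20,0]]
[[16,4],[26,0]]
[[16,5],[22,4],[26,0]]
[[2,4],[7,0],[16,5],[22,4],[26,0]]
[[2,5],[3,4],[7,0],[16,5],[22,4],[26,0]]
[[2,5],[3,4],[7,0],[16,5],[22,4],[26,0],[48,4],[50,0]]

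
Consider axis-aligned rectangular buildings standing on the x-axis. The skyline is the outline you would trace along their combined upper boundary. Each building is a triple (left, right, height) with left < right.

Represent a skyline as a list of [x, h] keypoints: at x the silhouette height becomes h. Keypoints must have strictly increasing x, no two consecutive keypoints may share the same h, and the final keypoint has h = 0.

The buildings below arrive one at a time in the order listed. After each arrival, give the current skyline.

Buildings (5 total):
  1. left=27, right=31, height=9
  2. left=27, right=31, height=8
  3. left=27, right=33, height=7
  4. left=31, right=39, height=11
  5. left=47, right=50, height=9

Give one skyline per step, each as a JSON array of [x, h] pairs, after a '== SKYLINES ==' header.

== SKYLINES ==
[[27,9],[31,0]]
[[27,9],[31,0]]
[[27,9],[31,7],[33,0]]
[[27,9],[31,11],[39,0]]
[[27,9],[31,11],[39,0],[47,9],[50,0]]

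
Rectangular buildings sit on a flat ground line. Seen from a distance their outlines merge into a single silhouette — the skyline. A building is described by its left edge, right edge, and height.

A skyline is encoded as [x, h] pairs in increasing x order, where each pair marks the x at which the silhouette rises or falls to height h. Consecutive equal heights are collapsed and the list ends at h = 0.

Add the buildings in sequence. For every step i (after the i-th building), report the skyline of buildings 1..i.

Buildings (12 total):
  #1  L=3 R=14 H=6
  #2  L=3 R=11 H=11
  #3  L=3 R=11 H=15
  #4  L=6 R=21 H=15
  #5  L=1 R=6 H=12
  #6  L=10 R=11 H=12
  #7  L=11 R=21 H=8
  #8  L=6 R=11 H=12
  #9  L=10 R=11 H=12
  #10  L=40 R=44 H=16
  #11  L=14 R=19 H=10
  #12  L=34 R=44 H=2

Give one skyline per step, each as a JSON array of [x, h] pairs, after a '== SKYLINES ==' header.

== SKYLINES ==
[[3,6],[14,0]]
[[3,11],[11,6],[14,0]]
[[3,15],[11,6],[14,0]]
[[3,15],[21,0]]
[[1,12],[3,15],[21,0]]
[[1,12],[3,15],[21,0]]
[[1,12],[3,15],[21,0]]
[[1,12],[3,15],[21,0]]
[[1,12],[3,15],[21,0]]
[[1,12],[3,15],[21,0],[40,16],[44,0]]
[[1,12],[3,15],[21,0],[40,16],[44,0]]
[[1,12],[3,15],[21,0],[34,2],[40,16],[44,0]]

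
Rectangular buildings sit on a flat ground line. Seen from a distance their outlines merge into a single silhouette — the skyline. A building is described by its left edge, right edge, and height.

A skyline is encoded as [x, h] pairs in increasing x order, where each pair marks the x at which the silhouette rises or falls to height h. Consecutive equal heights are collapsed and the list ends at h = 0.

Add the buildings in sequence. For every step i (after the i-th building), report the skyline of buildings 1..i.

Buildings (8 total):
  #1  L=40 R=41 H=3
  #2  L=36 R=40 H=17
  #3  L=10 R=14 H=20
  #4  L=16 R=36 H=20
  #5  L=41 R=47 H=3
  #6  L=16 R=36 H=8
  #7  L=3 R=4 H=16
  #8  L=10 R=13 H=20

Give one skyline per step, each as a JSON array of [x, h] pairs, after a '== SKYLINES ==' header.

== SKYLINES ==
[[40,3],[41,0]]
[[36,17],[40,3],[41,0]]
[[10,20],[14,0],[36,17],[40,3],[41,0]]
[[10,20],[14,0],[16,20],[36,17],[40,3],[41,0]]
[[10,20],[14,0],[16,20],[36,17],[40,3],[47,0]]
[[10,20],[14,0],[16,20],[36,17],[40,3],[47,0]]
[[3,16],[4,0],[10,20],[14,0],[16,20],[36,17],[40,3],[47,0]]
[[3,16],[4,0],[10,20],[14,0],[16,20],[36,17],[40,3],[47,0]]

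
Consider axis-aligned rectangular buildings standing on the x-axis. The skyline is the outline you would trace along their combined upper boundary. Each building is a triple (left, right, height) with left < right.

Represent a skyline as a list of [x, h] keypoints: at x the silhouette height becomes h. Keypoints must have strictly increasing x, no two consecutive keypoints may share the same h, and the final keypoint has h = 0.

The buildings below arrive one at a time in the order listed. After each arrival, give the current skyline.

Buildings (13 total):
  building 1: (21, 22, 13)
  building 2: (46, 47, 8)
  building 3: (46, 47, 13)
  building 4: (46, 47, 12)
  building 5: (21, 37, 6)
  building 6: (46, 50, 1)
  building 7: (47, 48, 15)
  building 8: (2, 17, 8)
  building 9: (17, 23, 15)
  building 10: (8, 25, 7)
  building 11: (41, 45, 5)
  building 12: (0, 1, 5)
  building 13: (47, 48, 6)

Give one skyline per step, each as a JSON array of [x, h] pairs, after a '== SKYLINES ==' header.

== SKYLINES ==
[[21,13],[22,0]]
[[21,13],[22,0],[46,8],[47,0]]
[[21,13],[22,0],[46,13],[47,0]]
[[21,13],[22,0],[46,13],[47,0]]
[[21,13],[22,6],[37,0],[46,13],[47,0]]
[[21,13],[22,6],[37,0],[46,13],[47,1],[50,0]]
[[21,13],[22,6],[37,0],[46,13],[47,15],[48,1],[50,0]]
[[2,8],[17,0],[21,13],[22,6],[37,0],[46,13],[47,15],[48,1],[50,0]]
[[2,8],[17,15],[23,6],[37,0],[46,13],[47,15],[48,1],[50,0]]
[[2,8],[17,15],[23,7],[25,6],[37,0],[46,13],[47,15],[48,1],[50,0]]
[[2,8],[17,15],[23,7],[25,6],[37,0],[41,5],[45,0],[46,13],[47,15],[48,1],[50,0]]
[[0,5],[1,0],[2,8],[17,15],[23,7],[25,6],[37,0],[41,5],[45,0],[46,13],[47,15],[48,1],[50,0]]
[[0,5],[1,0],[2,8],[17,15],[23,7],[25,6],[37,0],[41,5],[45,0],[46,13],[47,15],[48,1],[50,0]]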